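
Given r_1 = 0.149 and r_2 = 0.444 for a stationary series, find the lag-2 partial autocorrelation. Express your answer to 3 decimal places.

0.431

φ_{22} = (r_2 − r_1²) / (1 − r_1²)
r_1² = (0.149)² = 0.022201
Numerator = 0.444 − 0.0222 = 0.4218; denominator = 1 − 0.0222 = 0.9778
φ_{22} = 0.4218 / 0.9778 = 0.431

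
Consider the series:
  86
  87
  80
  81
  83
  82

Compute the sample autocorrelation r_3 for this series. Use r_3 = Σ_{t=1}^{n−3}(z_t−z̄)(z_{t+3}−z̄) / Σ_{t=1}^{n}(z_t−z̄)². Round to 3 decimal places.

Mean z̄ = (86 + 87 + 80 + 81 + 83 + 82)/6 = 83.1667
Σ(z_t−z̄)(z_{t+3}−z̄) = (-6.1389) + (-0.6389) + (3.6944) = -3.0833
Denominator Σ(z_t−z̄)² = 38.8333
r_3 = -3.0833 / 38.8333 = -0.079

-0.079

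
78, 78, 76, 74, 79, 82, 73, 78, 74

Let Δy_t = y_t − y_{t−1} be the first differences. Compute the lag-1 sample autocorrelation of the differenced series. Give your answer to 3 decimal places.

-0.514

First differences Δy: 0, -2, -2, 5, 3, -9, 5, -4
Mean of differences = -0.5000
Numerator Σ(Δy_t−Δȳ)(Δy_{t+1}−Δȳ) = -83.2500
Denominator Σ(Δy_t−Δȳ)² = 162.0000
r_1(Δy) = -83.2500 / 162.0000 = -0.514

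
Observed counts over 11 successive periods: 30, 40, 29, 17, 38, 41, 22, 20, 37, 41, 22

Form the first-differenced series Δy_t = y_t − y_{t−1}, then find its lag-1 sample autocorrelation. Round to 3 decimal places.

First differences Δy: 10, -11, -12, 21, 3, -19, -2, 17, 4, -19
Mean of differences = -0.8000
Numerator Σ(Δy_t−Δȳ)(Δy_{t+1}−Δȳ) = -227.8400
Denominator Σ(Δy_t−Δȳ)² = 1839.6000
r_1(Δy) = -227.8400 / 1839.6000 = -0.124

-0.124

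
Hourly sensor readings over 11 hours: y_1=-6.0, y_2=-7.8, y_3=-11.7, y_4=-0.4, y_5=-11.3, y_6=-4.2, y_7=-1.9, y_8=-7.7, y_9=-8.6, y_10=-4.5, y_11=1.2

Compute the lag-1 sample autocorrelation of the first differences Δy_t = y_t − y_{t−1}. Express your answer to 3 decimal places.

First differences Δy: -1.8, -3.9, 11.3, -10.9, 7.1, 2.3, -5.8, -0.9, 4.1, 5.7
Mean of differences = 0.7200
Numerator Σ(Δy_t−Δȳ)(Δy_{t+1}−Δȳ) = -212.6144
Denominator Σ(Δy_t−Δȳ)² = 399.2160
r_1(Δy) = -212.6144 / 399.2160 = -0.533

-0.533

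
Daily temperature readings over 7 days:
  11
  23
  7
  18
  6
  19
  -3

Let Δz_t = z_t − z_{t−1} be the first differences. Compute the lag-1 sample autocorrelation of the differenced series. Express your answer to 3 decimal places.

First differences Δz: 12, -16, 11, -12, 13, -22
Mean of differences = -2.3333
Numerator Σ(Δz_t−Δz̄)(Δz_{t+1}−Δz̄) = -956.7778
Denominator Σ(Δz_t−Δz̄)² = 1285.3333
r_1(Δz) = -956.7778 / 1285.3333 = -0.744

-0.744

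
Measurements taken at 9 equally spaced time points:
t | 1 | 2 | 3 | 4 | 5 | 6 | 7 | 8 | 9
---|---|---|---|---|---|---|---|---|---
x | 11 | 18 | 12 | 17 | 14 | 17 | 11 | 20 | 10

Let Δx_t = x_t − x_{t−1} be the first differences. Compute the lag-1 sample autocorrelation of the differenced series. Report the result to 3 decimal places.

First differences Δx: 7, -6, 5, -3, 3, -6, 9, -10
Mean of differences = -0.1250
Numerator Σ(Δx_t−Δx̄)(Δx_{t+1}−Δx̄) = -257.7656
Denominator Σ(Δx_t−Δx̄)² = 344.8750
r_1(Δx) = -257.7656 / 344.8750 = -0.747

-0.747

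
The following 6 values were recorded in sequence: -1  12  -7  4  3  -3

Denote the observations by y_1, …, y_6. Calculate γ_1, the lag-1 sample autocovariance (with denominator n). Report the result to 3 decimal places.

-23.130

Mean ȳ = (-1 + 12 − 7 + 4 + 3 − 3)/6 = 1.3333
Deviations: -2.3333, 10.6667, -8.3333, 2.6667, 1.6667, -4.3333
Σ_{t=1}^{5}(y_t−ȳ)(y_{t+1}−ȳ) = -138.7778
γ_1 = -138.7778 / 6 = -23.130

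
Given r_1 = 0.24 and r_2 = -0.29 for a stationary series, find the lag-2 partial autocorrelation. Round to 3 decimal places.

-0.369

φ_{22} = (r_2 − r_1²) / (1 − r_1²)
r_1² = (0.24)² = 0.0576
Numerator = -0.29 − 0.0576 = -0.3476; denominator = 1 − 0.0576 = 0.9424
φ_{22} = -0.3476 / 0.9424 = -0.369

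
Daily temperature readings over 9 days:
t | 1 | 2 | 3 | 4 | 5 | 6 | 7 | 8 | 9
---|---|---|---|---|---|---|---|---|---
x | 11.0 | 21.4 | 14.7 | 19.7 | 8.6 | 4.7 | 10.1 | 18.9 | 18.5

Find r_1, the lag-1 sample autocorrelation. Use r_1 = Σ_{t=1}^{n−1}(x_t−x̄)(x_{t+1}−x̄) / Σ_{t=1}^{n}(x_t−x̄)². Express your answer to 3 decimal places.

0.168

Mean x̄ = (11.0 + 21.4 + 14.7 + 19.7 + 8.6 + 4.7 + 10.1 + 18.9 + 18.5)/9 = 14.1778
Numerator Σ_{t=1}^{8}(x_t−x̄)(x_{t+1}−x̄) = 45.5706
Denominator Σ(x_t−x̄)² = 271.5756
r_1 = 45.5706 / 271.5756 = 0.168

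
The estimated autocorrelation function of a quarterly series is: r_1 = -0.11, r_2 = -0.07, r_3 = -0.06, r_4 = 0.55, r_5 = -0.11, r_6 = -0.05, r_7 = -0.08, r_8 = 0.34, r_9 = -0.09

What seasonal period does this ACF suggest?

The largest autocorrelation is r_4 = 0.55, with a weaker echo at lag 8 (0.34); the remaining lags stay at or below -0.05.
The dominant spike at lag 4 indicates a seasonal period of 4.

4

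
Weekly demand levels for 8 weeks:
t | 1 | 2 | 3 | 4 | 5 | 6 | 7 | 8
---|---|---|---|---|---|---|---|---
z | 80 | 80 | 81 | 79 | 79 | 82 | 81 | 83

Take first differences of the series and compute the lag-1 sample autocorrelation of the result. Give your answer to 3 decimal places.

First differences Δz: 0, 1, -2, 0, 3, -1, 2
Mean of differences = 0.4286
Numerator Σ(Δz_t−Δz̄)(Δz_{t+1}−Δz̄) = -7.6122
Denominator Σ(Δz_t−Δz̄)² = 17.7143
r_1(Δz) = -7.6122 / 17.7143 = -0.430

-0.430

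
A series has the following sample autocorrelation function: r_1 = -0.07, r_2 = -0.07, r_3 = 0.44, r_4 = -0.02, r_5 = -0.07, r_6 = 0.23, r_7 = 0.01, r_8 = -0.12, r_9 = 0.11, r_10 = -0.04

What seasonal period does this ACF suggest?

3

The largest autocorrelation is r_3 = 0.44, with a weaker echo at lag 6 (0.23); the remaining lags stay at or below 0.11.
The dominant spike at lag 3 indicates a seasonal period of 3.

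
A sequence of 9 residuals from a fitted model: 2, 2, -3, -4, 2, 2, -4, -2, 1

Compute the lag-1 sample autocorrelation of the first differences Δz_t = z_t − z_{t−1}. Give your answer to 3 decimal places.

-0.068

First differences Δz: 0, -5, -1, 6, 0, -6, 2, 3
Mean of differences = -0.1250
Numerator Σ(Δz_t−Δz̄)(Δz_{t+1}−Δz̄) = -7.5156
Denominator Σ(Δz_t−Δz̄)² = 110.8750
r_1(Δz) = -7.5156 / 110.8750 = -0.068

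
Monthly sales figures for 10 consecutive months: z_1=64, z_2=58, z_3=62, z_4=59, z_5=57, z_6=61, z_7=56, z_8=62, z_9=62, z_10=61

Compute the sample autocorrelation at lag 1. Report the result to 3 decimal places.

Mean z̄ = (64 + 58 + 62 + 59 + 57 + 61 + 56 + 62 + 62 + 61)/10 = 60.2000
Numerator Σ_{t=1}^{9}(z_t−z̄)(z_{t+1}−z̄) = -19.4400
Denominator Σ(z_t−z̄)² = 59.6000
r_1 = -19.4400 / 59.6000 = -0.326

-0.326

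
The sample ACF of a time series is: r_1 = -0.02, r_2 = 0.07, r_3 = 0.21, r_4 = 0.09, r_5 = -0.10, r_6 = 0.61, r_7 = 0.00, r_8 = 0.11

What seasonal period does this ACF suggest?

The largest autocorrelation is r_6 = 0.61; the remaining lags stay at or below 0.21.
The dominant spike at lag 6 indicates a seasonal period of 6.

6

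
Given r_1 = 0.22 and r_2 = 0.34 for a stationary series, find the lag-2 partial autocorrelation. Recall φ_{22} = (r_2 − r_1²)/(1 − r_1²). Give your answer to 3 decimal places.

φ_{22} = (r_2 − r_1²) / (1 − r_1²)
r_1² = (0.22)² = 0.0484
Numerator = 0.34 − 0.0484 = 0.2916; denominator = 1 − 0.0484 = 0.9516
φ_{22} = 0.2916 / 0.9516 = 0.306

0.306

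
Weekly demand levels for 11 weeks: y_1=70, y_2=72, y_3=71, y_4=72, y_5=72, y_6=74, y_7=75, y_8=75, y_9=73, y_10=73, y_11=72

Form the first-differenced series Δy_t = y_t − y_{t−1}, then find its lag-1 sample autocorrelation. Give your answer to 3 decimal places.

First differences Δy: 2, -1, 1, 0, 2, 1, 0, -2, 0, -1
Mean of differences = 0.2000
Numerator Σ(Δy_t−Δȳ)(Δy_{t+1}−Δȳ) = -1.2400
Denominator Σ(Δy_t−Δȳ)² = 15.6000
r_1(Δy) = -1.2400 / 15.6000 = -0.079

-0.079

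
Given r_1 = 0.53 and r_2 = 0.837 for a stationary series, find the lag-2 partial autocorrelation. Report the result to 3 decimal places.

0.773

φ_{22} = (r_2 − r_1²) / (1 − r_1²)
r_1² = (0.53)² = 0.2809
Numerator = 0.837 − 0.2809 = 0.5561; denominator = 1 − 0.2809 = 0.7191
φ_{22} = 0.5561 / 0.7191 = 0.773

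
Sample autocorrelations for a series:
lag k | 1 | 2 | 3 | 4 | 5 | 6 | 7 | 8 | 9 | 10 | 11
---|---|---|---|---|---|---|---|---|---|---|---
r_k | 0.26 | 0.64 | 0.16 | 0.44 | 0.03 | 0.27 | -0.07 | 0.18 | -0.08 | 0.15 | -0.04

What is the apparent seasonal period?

The largest autocorrelation is r_2 = 0.64, with weaker echoes at lags 4 (0.44) and 6 (0.27); the remaining lags stay at or below 0.26.
The dominant spike at lag 2 indicates a seasonal period of 2.

2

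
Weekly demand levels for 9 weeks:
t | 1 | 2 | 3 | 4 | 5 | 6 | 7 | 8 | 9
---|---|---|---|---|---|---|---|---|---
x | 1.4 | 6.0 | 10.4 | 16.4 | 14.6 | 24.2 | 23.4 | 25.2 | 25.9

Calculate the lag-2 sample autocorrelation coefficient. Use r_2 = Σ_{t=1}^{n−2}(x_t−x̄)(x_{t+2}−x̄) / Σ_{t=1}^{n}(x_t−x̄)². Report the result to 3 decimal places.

0.344

Mean x̄ = (1.4 + 6.0 + 10.4 + 16.4 + 14.6 + 24.2 + 23.4 + 25.2 + 25.9)/9 = 16.3889
Σ(x_t−x̄)(x_{t+2}−x̄) = (89.7668) + (-0.1154) + (10.7135) + (0.0868) + (-12.5421) + (68.8246) + (66.6835) = 223.4175
Denominator Σ(x_t−x̄)² = 649.9289
r_2 = 223.4175 / 649.9289 = 0.344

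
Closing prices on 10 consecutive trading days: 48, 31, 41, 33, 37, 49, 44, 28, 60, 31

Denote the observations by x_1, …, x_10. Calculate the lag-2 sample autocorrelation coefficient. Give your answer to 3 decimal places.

Mean x̄ = (48 + 31 + 41 + 33 + 37 + 49 + 44 + 28 + 60 + 31)/10 = 40.2000
Numerator Σ_{t=1}^{8}(x_t−x̄)(x_{t+2}−x̄) = 74.5200
Denominator Σ(x_t−x̄)² = 925.6000
r_2 = 74.5200 / 925.6000 = 0.081

0.081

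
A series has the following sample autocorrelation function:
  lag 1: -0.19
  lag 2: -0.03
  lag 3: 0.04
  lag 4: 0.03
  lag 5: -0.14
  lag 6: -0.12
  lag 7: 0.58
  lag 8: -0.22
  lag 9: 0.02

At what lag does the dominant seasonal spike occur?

7

The largest autocorrelation is r_7 = 0.58; the remaining lags stay at or below 0.04.
The dominant spike at lag 7 indicates a seasonal period of 7.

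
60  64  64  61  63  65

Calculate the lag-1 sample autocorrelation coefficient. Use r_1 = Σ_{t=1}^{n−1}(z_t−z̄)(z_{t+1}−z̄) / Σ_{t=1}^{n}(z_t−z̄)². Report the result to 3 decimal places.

-0.214

Mean z̄ = (60 + 64 + 64 + 61 + 63 + 65)/6 = 62.8333
Deviations from mean: -2.8333, 1.1667, 1.1667, -1.8333, 0.1667, 2.1667
Σ(z_t−z̄)(z_{t+1}−z̄) = (-3.3056) + (1.3611) + (-2.1389) + (-0.3056) + (0.3611) = -4.0278
Denominator Σ(z_t−z̄)² = 18.8333
r_1 = -4.0278 / 18.8333 = -0.214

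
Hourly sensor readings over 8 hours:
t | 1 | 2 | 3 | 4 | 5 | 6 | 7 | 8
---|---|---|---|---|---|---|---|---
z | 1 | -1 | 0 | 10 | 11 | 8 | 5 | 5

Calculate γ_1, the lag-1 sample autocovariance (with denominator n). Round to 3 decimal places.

Mean z̄ = (1 − 1 + 0 + 10 + 11 + 8 + 5 + 5)/8 = 4.8750
Σ_{t=1}^{7}(z_t−z̄)(z_{t+1}−z̄) = 77.3594
γ_1 = 77.3594 / 8 = 9.670

9.670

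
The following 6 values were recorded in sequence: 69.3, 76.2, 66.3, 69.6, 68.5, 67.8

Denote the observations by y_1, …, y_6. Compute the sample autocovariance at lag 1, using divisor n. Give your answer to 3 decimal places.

Mean ȳ = (69.3 + 76.2 + 66.3 + 69.6 + 68.5 + 67.8)/6 = 69.6167
Σ_{t=1}^{5}(y_t−ȳ)(y_{t+1}−ȳ) = -21.8169
γ_1 = -21.8169 / 6 = -3.636

-3.636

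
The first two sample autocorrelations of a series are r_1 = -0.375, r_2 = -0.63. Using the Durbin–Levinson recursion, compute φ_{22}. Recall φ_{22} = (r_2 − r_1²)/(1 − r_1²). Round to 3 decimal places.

φ_{22} = (r_2 − r_1²) / (1 − r_1²)
r_1² = (-0.375)² = 0.140625
Numerator = -0.63 − 0.1406 = -0.7706; denominator = 1 − 0.1406 = 0.8594
φ_{22} = -0.7706 / 0.8594 = -0.897

-0.897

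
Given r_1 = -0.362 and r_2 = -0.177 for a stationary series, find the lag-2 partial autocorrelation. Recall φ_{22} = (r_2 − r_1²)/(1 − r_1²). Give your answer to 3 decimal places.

φ_{22} = (r_2 − r_1²) / (1 − r_1²)
r_1² = (-0.362)² = 0.131044
Numerator = -0.177 − 0.1310 = -0.3080; denominator = 1 − 0.1310 = 0.8690
φ_{22} = -0.3080 / 0.8690 = -0.354

-0.354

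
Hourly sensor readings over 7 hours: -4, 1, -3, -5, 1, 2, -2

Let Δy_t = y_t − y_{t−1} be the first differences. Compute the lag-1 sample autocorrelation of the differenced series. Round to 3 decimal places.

First differences Δy: 5, -4, -2, 6, 1, -4
Mean of differences = 0.3333
Numerator Σ(Δy_t−Δȳ)(Δy_{t+1}−Δȳ) = -22.4444
Denominator Σ(Δy_t−Δȳ)² = 97.3333
r_1(Δy) = -22.4444 / 97.3333 = -0.231

-0.231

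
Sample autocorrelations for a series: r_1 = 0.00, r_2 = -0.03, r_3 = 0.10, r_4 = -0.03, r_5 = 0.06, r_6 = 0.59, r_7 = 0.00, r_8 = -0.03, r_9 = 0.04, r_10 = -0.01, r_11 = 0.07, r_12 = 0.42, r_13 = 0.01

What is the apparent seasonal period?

6

The largest autocorrelation is r_6 = 0.59, with a weaker echo at lag 12 (0.42); the remaining lags stay at or below 0.10.
The dominant spike at lag 6 indicates a seasonal period of 6.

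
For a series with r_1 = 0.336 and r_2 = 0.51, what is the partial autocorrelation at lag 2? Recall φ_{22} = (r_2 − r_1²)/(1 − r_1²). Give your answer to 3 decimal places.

0.448

φ_{22} = (r_2 − r_1²) / (1 − r_1²)
r_1² = (0.336)² = 0.112896
Numerator = 0.51 − 0.1129 = 0.3971; denominator = 1 − 0.1129 = 0.8871
φ_{22} = 0.3971 / 0.8871 = 0.448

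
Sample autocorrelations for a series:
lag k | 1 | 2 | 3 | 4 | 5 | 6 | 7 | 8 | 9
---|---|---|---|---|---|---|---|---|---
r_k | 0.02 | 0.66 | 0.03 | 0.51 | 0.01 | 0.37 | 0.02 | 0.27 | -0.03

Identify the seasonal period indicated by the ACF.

The largest autocorrelation is r_2 = 0.66, with weaker echoes at lags 4 (0.51), 6 (0.37) and 8 (0.27); the remaining lags stay at or below 0.03.
The dominant spike at lag 2 indicates a seasonal period of 2.

2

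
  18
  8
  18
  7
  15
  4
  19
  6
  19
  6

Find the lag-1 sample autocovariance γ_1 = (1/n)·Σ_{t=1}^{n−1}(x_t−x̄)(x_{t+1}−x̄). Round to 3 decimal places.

-29.900

Mean x̄ = (18 + 8 + 18 + 7 + 15 + 4 + 19 + 6 + 19 + 6)/10 = 12.0000
Σ_{t=1}^{9}(x_t−x̄)(x_{t+1}−x̄) = -299.0000
γ_1 = -299.0000 / 10 = -29.900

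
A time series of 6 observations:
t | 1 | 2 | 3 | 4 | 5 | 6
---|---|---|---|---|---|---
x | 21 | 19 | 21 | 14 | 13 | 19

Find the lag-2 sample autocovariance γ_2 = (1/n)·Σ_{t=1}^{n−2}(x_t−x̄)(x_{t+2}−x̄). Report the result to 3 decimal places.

-2.370

Mean x̄ = (21 + 19 + 21 + 14 + 13 + 19)/6 = 17.8333
Deviations: 3.1667, 1.1667, 3.1667, -3.8333, -4.8333, 1.1667
Σ_{t=1}^{4}(x_t−x̄)(x_{t+2}−x̄) = -14.2222
γ_2 = -14.2222 / 6 = -2.370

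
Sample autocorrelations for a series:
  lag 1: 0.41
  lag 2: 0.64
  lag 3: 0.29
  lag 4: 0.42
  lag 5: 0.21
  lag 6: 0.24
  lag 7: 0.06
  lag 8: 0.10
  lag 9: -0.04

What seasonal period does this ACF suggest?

The largest autocorrelation is r_2 = 0.64, with a weaker echo at lag 4 (0.42); the remaining lags stay at or below 0.41.
The dominant spike at lag 2 indicates a seasonal period of 2.

2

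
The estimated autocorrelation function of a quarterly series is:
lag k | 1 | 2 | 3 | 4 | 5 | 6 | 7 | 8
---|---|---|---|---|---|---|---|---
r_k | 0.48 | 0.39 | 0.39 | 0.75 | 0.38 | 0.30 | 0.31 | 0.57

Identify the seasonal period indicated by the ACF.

The largest autocorrelation is r_4 = 0.75, with a weaker echo at lag 8 (0.57); the remaining lags stay at or below 0.48. The elevated value at lag 1 (0.48), dropping to 0.39 at lag 2, reflects decaying short-term dependence rather than seasonality.
The dominant spike at lag 4 indicates a seasonal period of 4.

4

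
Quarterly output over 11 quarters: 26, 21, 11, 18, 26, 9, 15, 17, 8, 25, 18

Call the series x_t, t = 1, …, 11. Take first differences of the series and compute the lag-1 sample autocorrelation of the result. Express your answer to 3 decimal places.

First differences Δx: -5, -10, 7, 8, -17, 6, 2, -9, 17, -7
Mean of differences = -0.8000
Numerator Σ(Δx_t−Δx̄)(Δx_{t+1}−Δx̄) = -477.4400
Denominator Σ(Δx_t−Δx̄)² = 979.6000
r_1(Δx) = -477.4400 / 979.6000 = -0.487

-0.487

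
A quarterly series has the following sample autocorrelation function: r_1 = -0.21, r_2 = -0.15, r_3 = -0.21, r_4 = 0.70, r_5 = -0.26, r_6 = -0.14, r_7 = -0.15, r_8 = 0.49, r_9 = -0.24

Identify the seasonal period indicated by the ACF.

The largest autocorrelation is r_4 = 0.70, with a weaker echo at lag 8 (0.49); the remaining lags stay at or below -0.14.
The dominant spike at lag 4 indicates a seasonal period of 4.

4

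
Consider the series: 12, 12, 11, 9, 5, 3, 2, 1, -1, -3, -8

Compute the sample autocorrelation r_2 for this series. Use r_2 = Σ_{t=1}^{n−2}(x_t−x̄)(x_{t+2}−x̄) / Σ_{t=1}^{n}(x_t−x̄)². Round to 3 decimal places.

Mean x̄ = (12 + 12 + 11 + 9 + 5 + 3 + 2 + 1 − 1 − 3 − 8)/11 = 3.9091
Numerator Σ_{t=1}^{9}(x_t−x̄)(x_{t+2}−x̄) = 190.1653
Denominator Σ(x_t−x̄)² = 434.9091
r_2 = 190.1653 / 434.9091 = 0.437

0.437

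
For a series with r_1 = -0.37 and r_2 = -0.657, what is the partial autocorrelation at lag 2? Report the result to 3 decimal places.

φ_{22} = (r_2 − r_1²) / (1 − r_1²)
r_1² = (-0.37)² = 0.1369
Numerator = -0.657 − 0.1369 = -0.7939; denominator = 1 − 0.1369 = 0.8631
φ_{22} = -0.7939 / 0.8631 = -0.920

-0.920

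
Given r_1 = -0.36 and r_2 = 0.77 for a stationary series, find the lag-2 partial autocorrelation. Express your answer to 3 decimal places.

0.736

φ_{22} = (r_2 − r_1²) / (1 − r_1²)
r_1² = (-0.36)² = 0.1296
Numerator = 0.77 − 0.1296 = 0.6404; denominator = 1 − 0.1296 = 0.8704
φ_{22} = 0.6404 / 0.8704 = 0.736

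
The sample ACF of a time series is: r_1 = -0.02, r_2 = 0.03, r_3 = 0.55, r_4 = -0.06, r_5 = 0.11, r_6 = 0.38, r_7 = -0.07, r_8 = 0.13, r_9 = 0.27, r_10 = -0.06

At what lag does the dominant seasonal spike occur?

3

The largest autocorrelation is r_3 = 0.55, with weaker echoes at lags 6 (0.38) and 9 (0.27); the remaining lags stay at or below 0.13.
The dominant spike at lag 3 indicates a seasonal period of 3.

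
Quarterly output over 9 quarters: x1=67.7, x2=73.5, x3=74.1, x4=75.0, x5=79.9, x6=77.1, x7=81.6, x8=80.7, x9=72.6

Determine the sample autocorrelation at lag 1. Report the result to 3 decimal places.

0.287

Mean x̄ = (67.7 + 73.5 + 74.1 + 75.0 + 79.9 + 77.1 + 81.6 + 80.7 + 72.6)/9 = 75.8000
Numerator Σ_{t=1}^{8}(x_t−x̄)(x_{t+1}−x̄) = 46.2300
Denominator Σ(x_t−x̄)² = 160.8200
r_1 = 46.2300 / 160.8200 = 0.287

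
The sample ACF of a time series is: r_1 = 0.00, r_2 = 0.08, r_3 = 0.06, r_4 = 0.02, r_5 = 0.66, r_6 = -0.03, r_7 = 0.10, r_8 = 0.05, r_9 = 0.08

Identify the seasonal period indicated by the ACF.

The largest autocorrelation is r_5 = 0.66; the remaining lags stay at or below 0.10.
The dominant spike at lag 5 indicates a seasonal period of 5.

5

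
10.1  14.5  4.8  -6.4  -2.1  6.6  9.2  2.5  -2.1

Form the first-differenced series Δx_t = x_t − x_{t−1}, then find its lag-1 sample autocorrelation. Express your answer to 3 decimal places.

0.182

First differences Δx: 4.4, -9.7, -11.2, 4.3, 8.7, 2.6, -6.7, -4.6
Mean of differences = -1.5250
Numerator Σ(Δx_t−Δx̄)(Δx_{t+1}−Δx̄) = 70.6044
Denominator Σ(Δx_t−Δx̄)² = 387.2750
r_1(Δx) = 70.6044 / 387.2750 = 0.182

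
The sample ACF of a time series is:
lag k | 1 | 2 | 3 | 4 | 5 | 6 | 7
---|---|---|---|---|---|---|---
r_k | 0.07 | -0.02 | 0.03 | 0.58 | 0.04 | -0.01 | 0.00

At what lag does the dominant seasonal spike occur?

The largest autocorrelation is r_4 = 0.58; the remaining lags stay at or below 0.07.
The dominant spike at lag 4 indicates a seasonal period of 4.

4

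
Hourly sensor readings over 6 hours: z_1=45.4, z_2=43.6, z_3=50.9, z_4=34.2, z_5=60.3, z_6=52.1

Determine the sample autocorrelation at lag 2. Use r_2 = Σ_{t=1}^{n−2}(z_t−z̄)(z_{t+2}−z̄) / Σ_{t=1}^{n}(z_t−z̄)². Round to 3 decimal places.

0.075

Mean z̄ = (45.4 + 43.6 + 50.9 + 34.2 + 60.3 + 52.1)/6 = 47.7500
Deviations from mean: -2.3500, -4.1500, 3.1500, -13.5500, 12.5500, 4.3500
Numerator Σ_{t=1}^{4}(z_t−z̄)(z_{t+2}−z̄) = 29.4200
Denominator Σ(z_t−z̄)² = 392.6950
r_2 = 29.4200 / 392.6950 = 0.075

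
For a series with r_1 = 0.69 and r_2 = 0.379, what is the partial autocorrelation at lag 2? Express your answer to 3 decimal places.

-0.185

φ_{22} = (r_2 − r_1²) / (1 − r_1²)
r_1² = (0.69)² = 0.4761
Numerator = 0.379 − 0.4761 = -0.0971; denominator = 1 − 0.4761 = 0.5239
φ_{22} = -0.0971 / 0.5239 = -0.185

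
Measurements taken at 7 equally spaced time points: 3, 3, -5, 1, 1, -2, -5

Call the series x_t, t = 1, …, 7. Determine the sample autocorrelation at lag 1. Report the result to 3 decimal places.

-0.048

Mean x̄ = (3 + 3 − 5 + 1 + 1 − 2 − 5)/7 = -0.5714
Σ(x_t−x̄)(x_{t+1}−x̄) = (12.7551) + (-15.8163) + (-6.9592) + (2.4694) + (-2.2449) + (6.3265) = -3.4694
Denominator Σ(x_t−x̄)² = 71.7143
r_1 = -3.4694 / 71.7143 = -0.048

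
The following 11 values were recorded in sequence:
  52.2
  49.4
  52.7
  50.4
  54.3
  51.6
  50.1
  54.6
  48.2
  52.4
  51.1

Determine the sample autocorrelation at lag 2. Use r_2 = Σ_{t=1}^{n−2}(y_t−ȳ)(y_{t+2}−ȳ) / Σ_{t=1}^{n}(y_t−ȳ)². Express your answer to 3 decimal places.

Mean ȳ = (52.2 + 49.4 + 52.7 + 50.4 + 54.3 + 51.6 + 50.1 + 54.6 + 48.2 + 52.4 + 51.1)/11 = 51.5455
Numerator Σ_{t=1}^{9}(y_t−ȳ)(y_{t+2}−ȳ) = 11.4522
Denominator Σ(y_t−ȳ)² = 38.8073
r_2 = 11.4522 / 38.8073 = 0.295

0.295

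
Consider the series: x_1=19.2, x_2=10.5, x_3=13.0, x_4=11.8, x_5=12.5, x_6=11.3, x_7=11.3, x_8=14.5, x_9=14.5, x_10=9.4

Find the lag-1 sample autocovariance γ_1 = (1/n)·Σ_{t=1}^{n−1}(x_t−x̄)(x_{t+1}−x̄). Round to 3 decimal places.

Mean x̄ = (19.2 + 10.5 + 13.0 + 11.8 + 12.5 + 11.3 + 11.3 + 14.5 + 14.5 + 9.4)/10 = 12.8000
Σ_{t=1}^{9}(x_t−x̄)(x_{t+1}−x̄) = -17.8200
γ_1 = -17.8200 / 10 = -1.782

-1.782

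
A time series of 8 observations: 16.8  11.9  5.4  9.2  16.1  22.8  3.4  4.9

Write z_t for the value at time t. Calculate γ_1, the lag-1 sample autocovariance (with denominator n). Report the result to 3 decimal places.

Mean z̄ = (16.8 + 11.9 + 5.4 + 9.2 + 16.1 + 22.8 + 3.4 + 4.9)/8 = 11.3125
Deviations: 5.4875, 0.5875, -5.9125, -2.1125, 4.7875, 11.4875, -7.9125, -6.4125
Σ_{t=1}^{7}(z_t−z̄)(z_{t+1}−z̄) = 16.9673
γ_1 = 16.9673 / 8 = 2.121

2.121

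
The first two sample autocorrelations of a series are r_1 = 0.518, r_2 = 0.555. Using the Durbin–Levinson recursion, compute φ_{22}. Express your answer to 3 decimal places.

φ_{22} = (r_2 − r_1²) / (1 − r_1²)
r_1² = (0.518)² = 0.268324
Numerator = 0.555 − 0.2683 = 0.2867; denominator = 1 − 0.2683 = 0.7317
φ_{22} = 0.2867 / 0.7317 = 0.392

0.392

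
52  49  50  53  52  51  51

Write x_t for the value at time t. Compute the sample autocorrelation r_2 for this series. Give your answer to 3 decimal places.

-0.583

Mean x̄ = (52 + 49 + 50 + 53 + 52 + 51 + 51)/7 = 51.1429
Deviations from mean: 0.8571, -2.1429, -1.1429, 1.8571, 0.8571, -0.1429, -0.1429
Σ(x_t−x̄)(x_{t+2}−x̄) = (-0.9796) + (-3.9796) + (-0.9796) + (-0.2653) + (-0.1224) = -6.3265
Denominator Σ(x_t−x̄)² = 10.8571
r_2 = -6.3265 / 10.8571 = -0.583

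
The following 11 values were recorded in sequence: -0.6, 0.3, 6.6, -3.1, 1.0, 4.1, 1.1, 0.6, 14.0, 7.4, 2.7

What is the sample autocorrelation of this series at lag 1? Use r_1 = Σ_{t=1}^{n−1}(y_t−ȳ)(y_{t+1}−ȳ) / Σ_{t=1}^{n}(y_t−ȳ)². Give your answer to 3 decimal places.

0.047

Mean ȳ = (-0.6 + 0.3 + 6.6 − 3.1 + 1.0 + 4.1 + 1.1 + 0.6 + 14.0 + 7.4 + 2.7)/11 = 3.1000
Numerator Σ_{t=1}^{10}(y_t−ȳ)(y_{t+1}−ȳ) = 10.6800
Denominator Σ(y_t−ȳ)² = 225.3400
r_1 = 10.6800 / 225.3400 = 0.047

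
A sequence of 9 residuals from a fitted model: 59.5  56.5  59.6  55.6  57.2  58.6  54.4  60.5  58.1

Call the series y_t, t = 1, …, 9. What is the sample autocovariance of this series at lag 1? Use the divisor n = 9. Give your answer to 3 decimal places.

Mean ȳ = (59.5 + 56.5 + 59.6 + 55.6 + 57.2 + 58.6 + 54.4 + 60.5 + 58.1)/9 = 57.7778
Σ_{t=1}^{8}(y_t−ȳ)(y_{t+1}−ȳ) = -18.8094
γ_1 = -18.8094 / 9 = -2.090

-2.090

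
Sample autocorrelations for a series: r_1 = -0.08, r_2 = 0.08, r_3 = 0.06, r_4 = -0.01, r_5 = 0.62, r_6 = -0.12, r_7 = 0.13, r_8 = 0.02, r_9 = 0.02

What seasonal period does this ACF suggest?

5

The largest autocorrelation is r_5 = 0.62; the remaining lags stay at or below 0.13.
The dominant spike at lag 5 indicates a seasonal period of 5.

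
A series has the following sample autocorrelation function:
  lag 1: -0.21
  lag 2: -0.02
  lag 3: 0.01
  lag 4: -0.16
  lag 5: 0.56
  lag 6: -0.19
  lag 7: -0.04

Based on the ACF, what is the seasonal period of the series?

5

The largest autocorrelation is r_5 = 0.56; the remaining lags stay at or below 0.01.
The dominant spike at lag 5 indicates a seasonal period of 5.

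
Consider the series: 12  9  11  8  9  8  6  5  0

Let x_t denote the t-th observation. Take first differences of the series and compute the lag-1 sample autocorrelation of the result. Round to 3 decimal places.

First differences Δx: -3, 2, -3, 1, -1, -2, -1, -5
Mean of differences = -1.5000
Numerator Σ(Δx_t−Δx̄)(Δx_{t+1}−Δx̄) = -15.2500
Denominator Σ(Δx_t−Δx̄)² = 36.0000
r_1(Δx) = -15.2500 / 36.0000 = -0.424

-0.424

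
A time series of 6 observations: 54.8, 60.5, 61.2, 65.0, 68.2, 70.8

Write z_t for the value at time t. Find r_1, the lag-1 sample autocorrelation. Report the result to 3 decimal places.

Mean z̄ = (54.8 + 60.5 + 61.2 + 65.0 + 68.2 + 70.8)/6 = 63.4167
Σ(z_t−z̄)(z_{t+1}−z̄) = (25.1319) + (6.4653) + (-3.5097) + (7.5736) + (35.3169) = 70.9781
Denominator Σ(z_t−z̄)² = 167.5683
r_1 = 70.9781 / 167.5683 = 0.424

0.424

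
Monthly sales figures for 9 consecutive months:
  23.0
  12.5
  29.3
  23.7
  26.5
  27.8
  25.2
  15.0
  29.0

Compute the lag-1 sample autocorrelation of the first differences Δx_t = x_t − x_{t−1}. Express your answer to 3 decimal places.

-0.550

First differences Δx: -10.5, 16.8, -5.6, 2.8, 1.3, -2.6, -10.2, 14.0
Mean of differences = 0.7500
Numerator Σ(Δx_t−Δx̄)(Δx_{t+1}−Δx̄) = -404.6175
Denominator Σ(Δx_t−Δx̄)² = 735.6800
r_1(Δx) = -404.6175 / 735.6800 = -0.550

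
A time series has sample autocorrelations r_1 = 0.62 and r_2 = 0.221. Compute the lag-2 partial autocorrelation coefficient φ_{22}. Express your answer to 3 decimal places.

φ_{22} = (r_2 − r_1²) / (1 − r_1²)
r_1² = (0.62)² = 0.3844
Numerator = 0.221 − 0.3844 = -0.1634; denominator = 1 − 0.3844 = 0.6156
φ_{22} = -0.1634 / 0.6156 = -0.265

-0.265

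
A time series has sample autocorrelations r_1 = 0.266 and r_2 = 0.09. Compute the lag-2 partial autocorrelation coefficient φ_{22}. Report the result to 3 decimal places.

0.021

φ_{22} = (r_2 − r_1²) / (1 − r_1²)
r_1² = (0.266)² = 0.070756
Numerator = 0.09 − 0.0708 = 0.0192; denominator = 1 − 0.0708 = 0.9292
φ_{22} = 0.0192 / 0.9292 = 0.021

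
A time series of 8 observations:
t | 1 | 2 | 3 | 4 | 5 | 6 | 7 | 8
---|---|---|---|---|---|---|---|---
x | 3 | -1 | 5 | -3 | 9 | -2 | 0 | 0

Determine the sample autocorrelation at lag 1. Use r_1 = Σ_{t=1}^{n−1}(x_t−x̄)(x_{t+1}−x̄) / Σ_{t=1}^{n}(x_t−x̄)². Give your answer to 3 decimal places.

-0.710

Mean x̄ = (3 − 1 + 5 − 3 + 9 − 2 + 0 + 0)/8 = 1.3750
Numerator Σ_{t=1}^{7}(x_t−x̄)(x_{t+1}−x̄) = -80.8906
Denominator Σ(x_t−x̄)² = 113.8750
r_1 = -80.8906 / 113.8750 = -0.710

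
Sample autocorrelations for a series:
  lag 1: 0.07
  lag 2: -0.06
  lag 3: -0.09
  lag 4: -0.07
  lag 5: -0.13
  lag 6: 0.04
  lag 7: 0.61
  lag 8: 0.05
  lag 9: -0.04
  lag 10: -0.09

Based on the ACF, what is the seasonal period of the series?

7

The largest autocorrelation is r_7 = 0.61; the remaining lags stay at or below 0.07.
The dominant spike at lag 7 indicates a seasonal period of 7.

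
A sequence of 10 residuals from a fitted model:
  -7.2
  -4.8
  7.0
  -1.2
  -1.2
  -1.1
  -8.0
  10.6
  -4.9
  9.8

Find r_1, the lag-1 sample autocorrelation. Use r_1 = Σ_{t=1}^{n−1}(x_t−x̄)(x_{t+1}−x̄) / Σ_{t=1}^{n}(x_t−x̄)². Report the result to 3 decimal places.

Mean x̄ = (-7.2 − 4.8 + 7.0 − 1.2 − 1.2 − 1.1 − 8.0 + 10.6 − 4.9 + 9.8)/10 = -0.1000
Numerator Σ_{t=1}^{9}(x_t−x̄)(x_{t+1}−x̄) = -181.0100
Denominator Σ(x_t−x̄)² = 424.2800
r_1 = -181.0100 / 424.2800 = -0.427

-0.427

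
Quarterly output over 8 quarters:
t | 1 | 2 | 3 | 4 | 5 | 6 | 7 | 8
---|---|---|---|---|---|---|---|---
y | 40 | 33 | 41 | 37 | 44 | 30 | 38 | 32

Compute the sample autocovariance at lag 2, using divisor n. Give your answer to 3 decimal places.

10.309

Mean ȳ = (40 + 33 + 41 + 37 + 44 + 30 + 38 + 32)/8 = 36.8750
Deviations: 3.1250, -3.8750, 4.1250, 0.1250, 7.1250, -6.8750, 1.1250, -4.8750
Σ_{t=1}^{6}(y_t−ȳ)(y_{t+2}−ȳ) = 82.4688
γ_2 = 82.4688 / 8 = 10.309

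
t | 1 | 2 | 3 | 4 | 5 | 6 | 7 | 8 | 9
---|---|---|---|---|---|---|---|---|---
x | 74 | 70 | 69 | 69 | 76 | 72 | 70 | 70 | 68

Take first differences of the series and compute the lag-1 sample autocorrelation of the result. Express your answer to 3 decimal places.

-0.194

First differences Δx: -4, -1, 0, 7, -4, -2, 0, -2
Mean of differences = -0.7500
Numerator Σ(Δx_t−Δx̄)(Δx_{t+1}−Δx̄) = -16.5625
Denominator Σ(Δx_t−Δx̄)² = 85.5000
r_1(Δx) = -16.5625 / 85.5000 = -0.194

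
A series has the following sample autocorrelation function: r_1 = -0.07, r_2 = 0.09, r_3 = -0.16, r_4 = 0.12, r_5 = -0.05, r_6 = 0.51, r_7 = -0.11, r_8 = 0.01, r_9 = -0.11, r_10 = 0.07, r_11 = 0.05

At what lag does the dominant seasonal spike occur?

6

The largest autocorrelation is r_6 = 0.51; the remaining lags stay at or below 0.12.
The dominant spike at lag 6 indicates a seasonal period of 6.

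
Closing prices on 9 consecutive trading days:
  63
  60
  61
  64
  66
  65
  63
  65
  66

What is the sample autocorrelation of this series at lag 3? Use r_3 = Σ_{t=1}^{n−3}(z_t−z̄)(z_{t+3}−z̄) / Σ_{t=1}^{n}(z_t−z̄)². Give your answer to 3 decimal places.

-0.176

Mean z̄ = (63 + 60 + 61 + 64 + 66 + 65 + 63 + 65 + 66)/9 = 63.6667
Numerator Σ_{t=1}^{6}(z_t−z̄)(z_{t+3}−z̄) = -6.3333
Denominator Σ(z_t−z̄)² = 36.0000
r_3 = -6.3333 / 36.0000 = -0.176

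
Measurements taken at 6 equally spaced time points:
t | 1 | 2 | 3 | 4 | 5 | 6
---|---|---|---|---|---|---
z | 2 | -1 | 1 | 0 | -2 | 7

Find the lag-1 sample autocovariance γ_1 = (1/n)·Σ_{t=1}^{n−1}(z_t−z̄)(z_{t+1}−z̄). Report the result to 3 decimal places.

Mean z̄ = (2 − 1 + 1 + 0 − 2 + 7)/6 = 1.1667
Deviations: 0.8333, -2.1667, -0.1667, -1.1667, -3.1667, 5.8333
Σ_{t=1}^{5}(z_t−z̄)(z_{t+1}−z̄) = -16.0278
γ_1 = -16.0278 / 6 = -2.671

-2.671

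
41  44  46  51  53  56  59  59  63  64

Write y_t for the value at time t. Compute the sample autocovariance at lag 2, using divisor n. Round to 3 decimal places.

23.568

Mean ȳ = (41 + 44 + 46 + 51 + 53 + 56 + 59 + 59 + 63 + 64)/10 = 53.6000
Σ_{t=1}^{8}(y_t−ȳ)(y_{t+2}−ȳ) = 235.6800
γ_2 = 235.6800 / 10 = 23.568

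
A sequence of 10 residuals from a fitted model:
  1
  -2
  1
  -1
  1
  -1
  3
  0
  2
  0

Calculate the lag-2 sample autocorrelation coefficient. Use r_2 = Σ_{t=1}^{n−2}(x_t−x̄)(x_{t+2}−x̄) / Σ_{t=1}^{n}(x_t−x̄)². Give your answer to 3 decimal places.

0.612

Mean x̄ = (1 − 2 + 1 − 1 + 1 − 1 + 3 + 0 + 2 + 0)/10 = 0.4000
Numerator Σ_{t=1}^{8}(x_t−x̄)(x_{t+2}−x̄) = 12.4800
Denominator Σ(x_t−x̄)² = 20.4000
r_2 = 12.4800 / 20.4000 = 0.612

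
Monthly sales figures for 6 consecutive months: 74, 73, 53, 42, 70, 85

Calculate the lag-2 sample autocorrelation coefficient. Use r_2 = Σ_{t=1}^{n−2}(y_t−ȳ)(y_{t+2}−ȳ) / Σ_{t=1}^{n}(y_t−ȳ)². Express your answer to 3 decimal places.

Mean ȳ = (74 + 73 + 53 + 42 + 70 + 85)/6 = 66.1667
Deviations from mean: 7.8333, 6.8333, -13.1667, -24.1667, 3.8333, 18.8333
Σ(y_t−ȳ)(y_{t+2}−ȳ) = (-103.1389) + (-165.1389) + (-50.4722) + (-455.1389) = -773.8889
Denominator Σ(y_t−ȳ)² = 1234.8333
r_2 = -773.8889 / 1234.8333 = -0.627

-0.627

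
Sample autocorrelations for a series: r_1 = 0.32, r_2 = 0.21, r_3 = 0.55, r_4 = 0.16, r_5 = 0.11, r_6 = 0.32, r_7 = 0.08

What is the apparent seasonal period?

3

The largest autocorrelation is r_3 = 0.55; the remaining lags stay at or below 0.32. The elevated value at lag 1 (0.32), dropping to 0.21 at lag 2, reflects decaying short-term dependence rather than seasonality.
The dominant spike at lag 3 indicates a seasonal period of 3.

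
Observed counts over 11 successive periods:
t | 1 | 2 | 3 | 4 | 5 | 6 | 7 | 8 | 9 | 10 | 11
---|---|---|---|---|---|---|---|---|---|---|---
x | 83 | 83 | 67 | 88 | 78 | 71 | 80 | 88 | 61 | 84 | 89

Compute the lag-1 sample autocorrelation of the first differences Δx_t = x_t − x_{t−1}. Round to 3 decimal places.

First differences Δx: 0, -16, 21, -10, -7, 9, 8, -27, 23, 5
Mean of differences = 0.6000
Numerator Σ(Δx_t−Δx̄)(Δx_{t+1}−Δx̄) = -1189.9600
Denominator Σ(Δx_t−Δx̄)² = 2270.4000
r_1(Δx) = -1189.9600 / 2270.4000 = -0.524

-0.524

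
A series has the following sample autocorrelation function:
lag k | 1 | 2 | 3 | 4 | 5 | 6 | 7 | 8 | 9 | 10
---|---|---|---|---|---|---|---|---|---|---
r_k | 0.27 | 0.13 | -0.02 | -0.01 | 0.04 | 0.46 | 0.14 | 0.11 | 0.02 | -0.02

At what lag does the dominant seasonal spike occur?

The largest autocorrelation is r_6 = 0.46; the remaining lags stay at or below 0.27. The elevated value at lag 1 (0.27), dropping to 0.13 at lag 2, reflects decaying short-term dependence rather than seasonality.
The dominant spike at lag 6 indicates a seasonal period of 6.

6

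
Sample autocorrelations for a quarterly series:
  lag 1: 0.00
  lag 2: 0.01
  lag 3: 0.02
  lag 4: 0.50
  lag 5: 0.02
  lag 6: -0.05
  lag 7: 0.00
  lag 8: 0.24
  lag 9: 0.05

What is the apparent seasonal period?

The largest autocorrelation is r_4 = 0.50, with a weaker echo at lag 8 (0.24); the remaining lags stay at or below 0.05.
The dominant spike at lag 4 indicates a seasonal period of 4.

4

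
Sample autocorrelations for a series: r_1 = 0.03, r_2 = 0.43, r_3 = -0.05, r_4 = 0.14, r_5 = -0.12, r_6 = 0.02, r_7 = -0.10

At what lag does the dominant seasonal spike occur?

2

The largest autocorrelation is r_2 = 0.43; the remaining lags stay at or below 0.14.
The dominant spike at lag 2 indicates a seasonal period of 2.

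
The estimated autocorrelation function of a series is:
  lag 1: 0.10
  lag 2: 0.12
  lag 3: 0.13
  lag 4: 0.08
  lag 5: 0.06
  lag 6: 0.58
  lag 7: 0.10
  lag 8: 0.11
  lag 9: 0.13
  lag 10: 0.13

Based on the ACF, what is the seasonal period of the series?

The largest autocorrelation is r_6 = 0.58; the remaining lags stay at or below 0.13.
The dominant spike at lag 6 indicates a seasonal period of 6.

6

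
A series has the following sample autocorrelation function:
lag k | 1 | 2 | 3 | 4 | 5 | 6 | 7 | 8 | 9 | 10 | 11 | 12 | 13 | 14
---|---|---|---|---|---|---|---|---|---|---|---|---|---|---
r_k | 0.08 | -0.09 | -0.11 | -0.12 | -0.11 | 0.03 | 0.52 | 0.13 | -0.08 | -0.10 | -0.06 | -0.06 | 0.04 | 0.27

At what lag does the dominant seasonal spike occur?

7

The largest autocorrelation is r_7 = 0.52, with a weaker echo at lag 14 (0.27); the remaining lags stay at or below 0.13.
The dominant spike at lag 7 indicates a seasonal period of 7.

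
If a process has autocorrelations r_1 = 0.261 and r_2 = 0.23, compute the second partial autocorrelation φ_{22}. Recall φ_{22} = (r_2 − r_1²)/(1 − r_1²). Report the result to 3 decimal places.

φ_{22} = (r_2 − r_1²) / (1 − r_1²)
r_1² = (0.261)² = 0.068121
Numerator = 0.23 − 0.0681 = 0.1619; denominator = 1 − 0.0681 = 0.9319
φ_{22} = 0.1619 / 0.9319 = 0.174

0.174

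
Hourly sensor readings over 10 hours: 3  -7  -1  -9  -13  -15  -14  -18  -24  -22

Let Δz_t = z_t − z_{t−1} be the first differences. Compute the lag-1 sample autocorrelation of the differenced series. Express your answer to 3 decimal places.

First differences Δz: -10, 6, -8, -4, -2, 1, -4, -6, 2
Mean of differences = -2.7778
Numerator Σ(Δz_t−Δz̄)(Δz_{t+1}−Δz̄) = -116.9383
Denominator Σ(Δz_t−Δz̄)² = 207.5556
r_1(Δz) = -116.9383 / 207.5556 = -0.563

-0.563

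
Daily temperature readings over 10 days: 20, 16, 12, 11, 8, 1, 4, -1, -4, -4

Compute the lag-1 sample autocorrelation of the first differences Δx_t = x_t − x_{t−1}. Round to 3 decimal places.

-0.535

First differences Δx: -4, -4, -1, -3, -7, 3, -5, -3, 0
Mean of differences = -2.6667
Numerator Σ(Δx_t−Δx̄)(Δx_{t+1}−Δx̄) = -37.4444
Denominator Σ(Δx_t−Δx̄)² = 70.0000
r_1(Δx) = -37.4444 / 70.0000 = -0.535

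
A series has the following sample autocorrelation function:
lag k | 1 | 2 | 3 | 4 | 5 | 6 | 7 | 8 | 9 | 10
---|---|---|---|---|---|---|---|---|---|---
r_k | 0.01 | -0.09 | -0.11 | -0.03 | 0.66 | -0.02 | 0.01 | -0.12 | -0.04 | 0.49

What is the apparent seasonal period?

The largest autocorrelation is r_5 = 0.66, with a weaker echo at lag 10 (0.49); the remaining lags stay at or below 0.01.
The dominant spike at lag 5 indicates a seasonal period of 5.

5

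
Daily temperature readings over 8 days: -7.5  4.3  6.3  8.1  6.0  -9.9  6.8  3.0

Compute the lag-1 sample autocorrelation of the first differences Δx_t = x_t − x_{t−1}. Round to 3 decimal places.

First differences Δx: 11.8, 2.0, 1.8, -2.1, -15.9, 16.7, -3.8
Mean of differences = 1.5000
Numerator Σ(Δx_t−Δx̄)(Δx_{t+1}−Δx̄) = -278.1800
Denominator Σ(Δx_t−Δx̄)² = 681.2800
r_1(Δx) = -278.1800 / 681.2800 = -0.408

-0.408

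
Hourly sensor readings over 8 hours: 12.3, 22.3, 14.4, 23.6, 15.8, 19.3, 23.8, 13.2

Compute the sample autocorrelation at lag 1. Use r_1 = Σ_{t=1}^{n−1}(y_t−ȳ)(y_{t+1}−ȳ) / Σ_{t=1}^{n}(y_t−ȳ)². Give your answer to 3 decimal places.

-0.610

Mean ȳ = (12.3 + 22.3 + 14.4 + 23.6 + 15.8 + 19.3 + 23.8 + 13.2)/8 = 18.0875
Deviations from mean: -5.7875, 4.2125, -3.6875, 5.5125, -2.2875, 1.2125, 5.7125, -4.8875
Numerator Σ_{t=1}^{7}(y_t−ȳ)(y_{t+1}−ȳ) = -96.6177
Denominator Σ(y_t−ȳ)² = 158.4488
r_1 = -96.6177 / 158.4488 = -0.610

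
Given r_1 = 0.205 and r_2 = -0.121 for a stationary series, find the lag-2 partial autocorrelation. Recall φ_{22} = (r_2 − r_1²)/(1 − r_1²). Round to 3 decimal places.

φ_{22} = (r_2 − r_1²) / (1 − r_1²)
r_1² = (0.205)² = 0.042025
Numerator = -0.121 − 0.0420 = -0.1630; denominator = 1 − 0.0420 = 0.9580
φ_{22} = -0.1630 / 0.9580 = -0.170

-0.170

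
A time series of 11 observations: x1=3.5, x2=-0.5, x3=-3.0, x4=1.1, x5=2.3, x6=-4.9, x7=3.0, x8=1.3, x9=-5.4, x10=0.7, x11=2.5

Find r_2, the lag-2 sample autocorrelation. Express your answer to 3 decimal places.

Mean x̄ = (3.5 − 0.5 − 3.0 + 1.1 + 2.3 − 4.9 + 3.0 + 1.3 − 5.4 + 0.7 + 2.5)/11 = 0.0545
Numerator Σ_{t=1}^{9}(x_t−x̄)(x_{t+2}−x̄) = -51.3005
Denominator Σ(x_t−x̄)² = 98.5673
r_2 = -51.3005 / 98.5673 = -0.520

-0.520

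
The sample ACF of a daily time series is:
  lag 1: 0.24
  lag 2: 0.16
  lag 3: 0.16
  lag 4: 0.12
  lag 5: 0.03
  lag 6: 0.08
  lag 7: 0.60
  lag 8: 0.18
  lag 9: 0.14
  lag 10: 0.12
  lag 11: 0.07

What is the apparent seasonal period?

7

The largest autocorrelation is r_7 = 0.60; the remaining lags stay at or below 0.24. The elevated value at lag 1 (0.24), dropping to 0.16 at lag 2, reflects decaying short-term dependence rather than seasonality.
The dominant spike at lag 7 indicates a seasonal period of 7.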